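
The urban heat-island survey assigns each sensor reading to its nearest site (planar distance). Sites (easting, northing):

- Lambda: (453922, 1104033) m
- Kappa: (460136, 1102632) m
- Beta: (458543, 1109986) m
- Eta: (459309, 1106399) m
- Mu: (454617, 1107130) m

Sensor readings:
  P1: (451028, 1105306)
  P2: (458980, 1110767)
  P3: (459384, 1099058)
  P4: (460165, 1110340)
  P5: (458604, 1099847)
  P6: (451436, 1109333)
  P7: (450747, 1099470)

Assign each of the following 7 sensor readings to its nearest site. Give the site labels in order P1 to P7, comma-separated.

P1 → Lambda (d²=9995765.00)
P2 → Beta (d²=800930.00)
P3 → Kappa (d²=13338980.00)
P4 → Beta (d²=2756200.00)
P5 → Kappa (d²=10103249.00)
P6 → Mu (d²=14971970.00)
P7 → Lambda (d²=30901594.00)

Lambda, Beta, Kappa, Beta, Kappa, Mu, Lambda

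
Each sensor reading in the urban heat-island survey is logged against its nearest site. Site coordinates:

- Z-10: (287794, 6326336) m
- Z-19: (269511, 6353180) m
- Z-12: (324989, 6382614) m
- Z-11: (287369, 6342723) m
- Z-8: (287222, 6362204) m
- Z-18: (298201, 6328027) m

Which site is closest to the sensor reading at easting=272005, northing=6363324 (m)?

Squared distances to each site:
Z-10: 1617404665.000; Z-19: 109120772.000; Z-12: 3179408356.000; Z-11: 660453697.000; Z-8: 232811489.000; Z-18: 1932108625.000.
Minimum at Z-19.

Z-19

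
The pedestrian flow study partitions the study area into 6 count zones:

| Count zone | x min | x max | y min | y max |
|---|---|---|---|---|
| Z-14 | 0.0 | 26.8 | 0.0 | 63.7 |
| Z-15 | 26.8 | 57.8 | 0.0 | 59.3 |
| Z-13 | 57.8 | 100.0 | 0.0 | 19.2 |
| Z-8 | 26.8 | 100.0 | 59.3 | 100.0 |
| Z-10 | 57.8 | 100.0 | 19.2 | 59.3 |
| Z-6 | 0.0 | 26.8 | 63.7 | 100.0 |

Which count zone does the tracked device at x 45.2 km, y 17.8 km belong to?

Z-15

The point has x = 45.2 and y = 17.8.
Only Z-15 satisfies 26.8 ≤ x ≤ 57.8 and 0.0 ≤ y ≤ 59.3.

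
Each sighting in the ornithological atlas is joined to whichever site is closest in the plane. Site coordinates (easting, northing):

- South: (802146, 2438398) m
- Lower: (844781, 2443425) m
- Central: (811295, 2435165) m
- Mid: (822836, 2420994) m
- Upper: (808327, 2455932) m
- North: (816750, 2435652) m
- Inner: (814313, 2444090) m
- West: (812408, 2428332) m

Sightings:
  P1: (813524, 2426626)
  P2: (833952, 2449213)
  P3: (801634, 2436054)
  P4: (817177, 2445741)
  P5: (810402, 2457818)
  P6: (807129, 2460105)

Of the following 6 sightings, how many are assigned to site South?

P1 → West
P2 → Lower
P3 → South
P4 → Inner
P5 → Upper
P6 → Upper
1 of the 6 goes to South.

1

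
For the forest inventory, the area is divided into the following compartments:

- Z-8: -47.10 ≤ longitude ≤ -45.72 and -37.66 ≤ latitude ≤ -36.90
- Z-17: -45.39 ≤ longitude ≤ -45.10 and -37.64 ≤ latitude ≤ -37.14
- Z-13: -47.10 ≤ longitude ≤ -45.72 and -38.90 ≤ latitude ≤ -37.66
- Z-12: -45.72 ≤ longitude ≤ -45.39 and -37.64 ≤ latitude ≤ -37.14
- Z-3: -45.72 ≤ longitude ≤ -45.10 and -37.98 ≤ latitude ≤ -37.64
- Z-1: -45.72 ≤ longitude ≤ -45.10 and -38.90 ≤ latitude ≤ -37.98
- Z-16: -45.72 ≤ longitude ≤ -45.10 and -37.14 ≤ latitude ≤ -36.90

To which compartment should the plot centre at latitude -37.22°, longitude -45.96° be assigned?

The point has longitude = -45.96 and latitude = -37.22.
Only Z-8 satisfies -47.10 ≤ longitude ≤ -45.72 and -37.66 ≤ latitude ≤ -36.90.

Z-8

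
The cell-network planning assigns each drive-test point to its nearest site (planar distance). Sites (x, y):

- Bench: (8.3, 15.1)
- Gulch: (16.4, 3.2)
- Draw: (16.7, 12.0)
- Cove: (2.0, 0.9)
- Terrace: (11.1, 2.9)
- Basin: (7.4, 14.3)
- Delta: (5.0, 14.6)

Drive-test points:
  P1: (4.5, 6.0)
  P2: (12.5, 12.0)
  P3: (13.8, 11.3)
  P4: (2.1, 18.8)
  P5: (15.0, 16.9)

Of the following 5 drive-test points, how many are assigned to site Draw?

3

P1 → Cove
P2 → Draw
P3 → Draw
P4 → Delta
P5 → Draw
3 of the 5 go to Draw.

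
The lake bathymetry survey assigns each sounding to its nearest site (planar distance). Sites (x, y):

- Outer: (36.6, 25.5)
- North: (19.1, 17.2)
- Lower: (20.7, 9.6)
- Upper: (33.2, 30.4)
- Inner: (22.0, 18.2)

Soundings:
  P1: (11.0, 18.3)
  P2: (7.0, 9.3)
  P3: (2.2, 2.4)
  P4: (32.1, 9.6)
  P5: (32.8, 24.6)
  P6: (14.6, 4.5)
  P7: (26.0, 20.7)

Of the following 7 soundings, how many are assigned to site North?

1

P1 → North
P2 → Lower
P3 → Lower
P4 → Lower
P5 → Outer
P6 → Lower
P7 → Inner
1 of the 7 goes to North.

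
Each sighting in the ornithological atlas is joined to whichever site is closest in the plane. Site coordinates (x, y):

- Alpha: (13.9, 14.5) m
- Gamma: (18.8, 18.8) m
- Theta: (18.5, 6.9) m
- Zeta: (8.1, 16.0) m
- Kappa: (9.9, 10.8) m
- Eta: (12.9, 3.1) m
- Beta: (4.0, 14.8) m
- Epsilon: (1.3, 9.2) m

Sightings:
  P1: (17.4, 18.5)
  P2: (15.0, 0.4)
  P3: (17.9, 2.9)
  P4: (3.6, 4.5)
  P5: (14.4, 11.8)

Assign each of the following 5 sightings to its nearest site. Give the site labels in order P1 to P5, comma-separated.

Gamma, Eta, Theta, Epsilon, Alpha

P1 → Gamma (d²=2.05)
P2 → Eta (d²=11.70)
P3 → Theta (d²=16.36)
P4 → Epsilon (d²=27.38)
P5 → Alpha (d²=7.54)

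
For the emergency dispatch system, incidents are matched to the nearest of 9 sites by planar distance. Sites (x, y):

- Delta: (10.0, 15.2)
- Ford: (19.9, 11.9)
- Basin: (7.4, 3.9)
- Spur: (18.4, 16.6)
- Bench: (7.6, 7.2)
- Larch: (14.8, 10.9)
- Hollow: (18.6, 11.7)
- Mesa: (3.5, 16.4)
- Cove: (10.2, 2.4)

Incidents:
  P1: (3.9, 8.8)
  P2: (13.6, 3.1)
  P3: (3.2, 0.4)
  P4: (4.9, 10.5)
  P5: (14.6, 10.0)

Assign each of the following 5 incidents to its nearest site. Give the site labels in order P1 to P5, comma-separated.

P1 → Bench (d²=16.25)
P2 → Cove (d²=12.05)
P3 → Basin (d²=29.89)
P4 → Bench (d²=18.18)
P5 → Larch (d²=0.85)

Bench, Cove, Basin, Bench, Larch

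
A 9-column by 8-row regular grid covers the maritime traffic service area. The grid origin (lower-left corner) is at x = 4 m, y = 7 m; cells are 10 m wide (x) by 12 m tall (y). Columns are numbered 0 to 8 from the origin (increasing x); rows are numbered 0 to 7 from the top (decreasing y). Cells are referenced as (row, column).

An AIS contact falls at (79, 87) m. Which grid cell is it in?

(1, 7)

Column index: ⌊(79 − 4) / 10⌋ = ⌊7.500⌋ = 7
Row offset from origin: ⌊(87 − 7) / 12⌋ = ⌊6.667⌋ = 6 → row 1 (counted from top)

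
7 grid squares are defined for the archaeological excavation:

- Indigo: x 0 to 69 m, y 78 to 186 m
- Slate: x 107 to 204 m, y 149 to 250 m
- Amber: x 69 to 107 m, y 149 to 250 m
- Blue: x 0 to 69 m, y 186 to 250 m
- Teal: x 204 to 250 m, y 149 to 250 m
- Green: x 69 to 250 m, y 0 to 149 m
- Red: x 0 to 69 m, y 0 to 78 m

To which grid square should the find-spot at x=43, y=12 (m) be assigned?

The point has x = 43 and y = 12.
Only Red satisfies 0 ≤ x ≤ 69 and 0 ≤ y ≤ 78.

Red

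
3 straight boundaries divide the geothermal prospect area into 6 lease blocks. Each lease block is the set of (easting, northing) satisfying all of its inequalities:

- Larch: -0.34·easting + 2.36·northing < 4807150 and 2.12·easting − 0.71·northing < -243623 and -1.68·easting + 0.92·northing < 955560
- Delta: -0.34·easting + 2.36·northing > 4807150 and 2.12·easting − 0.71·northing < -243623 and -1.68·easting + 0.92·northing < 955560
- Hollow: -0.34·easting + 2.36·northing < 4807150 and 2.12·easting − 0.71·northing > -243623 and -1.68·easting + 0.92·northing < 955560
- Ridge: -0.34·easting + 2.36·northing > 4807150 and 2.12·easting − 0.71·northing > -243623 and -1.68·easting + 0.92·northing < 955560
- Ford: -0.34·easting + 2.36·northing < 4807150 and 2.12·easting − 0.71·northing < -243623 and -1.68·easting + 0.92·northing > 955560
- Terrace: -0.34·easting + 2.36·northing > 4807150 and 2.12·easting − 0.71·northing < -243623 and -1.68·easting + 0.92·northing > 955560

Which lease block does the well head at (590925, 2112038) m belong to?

-0.34·590925 + 2.36·2112038 = 4783495.180, which is < 4807150
2.12·590925 − 0.71·2112038 = -246785.980, which is < -243623
-1.68·590925 + 0.92·2112038 = 950320.960, which is < 955560
This sign pattern matches Larch.

Larch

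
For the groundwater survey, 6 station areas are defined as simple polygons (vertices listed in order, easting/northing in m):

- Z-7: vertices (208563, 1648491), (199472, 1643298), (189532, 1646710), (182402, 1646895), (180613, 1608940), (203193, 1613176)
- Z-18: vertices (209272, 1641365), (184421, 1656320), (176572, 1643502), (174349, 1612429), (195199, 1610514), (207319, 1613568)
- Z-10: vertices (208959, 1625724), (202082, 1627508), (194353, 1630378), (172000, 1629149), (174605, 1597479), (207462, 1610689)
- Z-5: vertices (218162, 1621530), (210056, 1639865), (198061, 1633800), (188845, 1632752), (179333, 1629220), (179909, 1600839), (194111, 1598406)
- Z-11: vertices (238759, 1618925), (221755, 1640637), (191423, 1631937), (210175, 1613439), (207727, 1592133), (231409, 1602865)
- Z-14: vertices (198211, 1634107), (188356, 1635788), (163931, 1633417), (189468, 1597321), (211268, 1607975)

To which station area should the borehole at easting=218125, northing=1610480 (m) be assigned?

Z-11

Cast a ray rightward from (218125, 1610480). For each polygon, the edges (by vertex number in listed order) whose endpoints lie on opposite sides of northing = 1610480, where each meets that height, and whether that is right or left of the point:
Z-7: 4–5 at easting≈180685.6 (left), 5–6 at easting≈188822.0 (left) → 0 crossings.
Z-18: no edge straddles that height → 0 crossings.
Z-10: 4–5 at easting≈173535.6 (left), 5–6 at easting≈206942.2 (left) → 0 crossings.
Z-5: 5–6 at easting≈179713.3 (left), 7–1 at easting≈206669.0 (left) → 0 crossings.
Z-11: 4–5 at easting≈209835.0 (left), 6–1 at easting≈234894.1 (right) → 1 crossing.
Z-14: 3–4 at easting≈180158.3 (left), 5–1 at easting≈210016.4 (left) → 0 crossings.
Only Z-11 has an odd count, so the point is inside Z-11.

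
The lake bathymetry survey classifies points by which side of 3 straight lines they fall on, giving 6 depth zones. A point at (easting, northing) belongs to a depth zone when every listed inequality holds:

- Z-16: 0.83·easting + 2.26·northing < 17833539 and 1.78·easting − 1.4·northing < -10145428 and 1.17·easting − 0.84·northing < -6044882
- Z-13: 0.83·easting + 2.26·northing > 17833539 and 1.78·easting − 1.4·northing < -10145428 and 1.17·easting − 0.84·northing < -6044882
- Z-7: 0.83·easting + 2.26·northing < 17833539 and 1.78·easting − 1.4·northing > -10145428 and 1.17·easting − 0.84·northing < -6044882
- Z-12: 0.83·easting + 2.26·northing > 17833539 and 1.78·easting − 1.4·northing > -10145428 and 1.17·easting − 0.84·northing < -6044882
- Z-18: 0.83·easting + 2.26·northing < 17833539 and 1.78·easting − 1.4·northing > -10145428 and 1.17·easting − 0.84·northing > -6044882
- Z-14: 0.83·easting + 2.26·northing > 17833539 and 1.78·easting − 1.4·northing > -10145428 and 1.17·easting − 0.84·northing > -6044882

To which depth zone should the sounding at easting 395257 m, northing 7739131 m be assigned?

0.83·395257 + 2.26·7739131 = 17818499.370, which is < 17833539
1.78·395257 − 1.4·7739131 = -10131225.940, which is > -10145428
1.17·395257 − 0.84·7739131 = -6038419.350, which is > -6044882
This sign pattern matches Z-18.

Z-18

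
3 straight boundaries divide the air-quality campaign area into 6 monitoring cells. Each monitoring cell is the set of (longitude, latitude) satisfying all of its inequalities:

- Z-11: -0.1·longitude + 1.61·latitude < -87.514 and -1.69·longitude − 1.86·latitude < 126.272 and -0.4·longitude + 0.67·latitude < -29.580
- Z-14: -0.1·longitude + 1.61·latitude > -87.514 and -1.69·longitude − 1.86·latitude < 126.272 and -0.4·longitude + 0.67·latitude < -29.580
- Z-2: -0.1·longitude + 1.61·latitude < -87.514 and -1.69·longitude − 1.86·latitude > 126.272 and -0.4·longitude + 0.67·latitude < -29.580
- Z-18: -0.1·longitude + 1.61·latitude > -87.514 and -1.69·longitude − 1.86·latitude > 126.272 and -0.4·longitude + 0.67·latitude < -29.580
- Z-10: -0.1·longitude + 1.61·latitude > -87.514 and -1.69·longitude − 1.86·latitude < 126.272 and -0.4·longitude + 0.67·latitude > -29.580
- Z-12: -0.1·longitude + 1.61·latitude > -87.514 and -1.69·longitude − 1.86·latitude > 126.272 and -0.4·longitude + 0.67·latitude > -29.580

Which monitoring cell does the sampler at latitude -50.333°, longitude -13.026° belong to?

-0.1·-13.026 + 1.61·-50.333 = -79.734, which is > -87.514
-1.69·-13.026 − 1.86·-50.333 = 115.633, which is < 126.272
-0.4·-13.026 + 0.67·-50.333 = -28.513, which is > -29.580
This sign pattern matches Z-10.

Z-10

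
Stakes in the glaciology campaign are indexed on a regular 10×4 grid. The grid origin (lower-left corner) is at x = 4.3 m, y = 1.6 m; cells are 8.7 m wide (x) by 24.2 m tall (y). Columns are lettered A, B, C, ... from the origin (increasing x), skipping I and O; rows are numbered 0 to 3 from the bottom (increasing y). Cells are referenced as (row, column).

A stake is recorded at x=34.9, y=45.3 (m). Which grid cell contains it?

Column index: ⌊(34.9 − 4.3) / 8.7⌋ = ⌊3.517⌋ = 3 → column D
Row offset from origin: ⌊(45.3 − 1.6) / 24.2⌋ = ⌊1.806⌋ = 1 → row 1

(1, D)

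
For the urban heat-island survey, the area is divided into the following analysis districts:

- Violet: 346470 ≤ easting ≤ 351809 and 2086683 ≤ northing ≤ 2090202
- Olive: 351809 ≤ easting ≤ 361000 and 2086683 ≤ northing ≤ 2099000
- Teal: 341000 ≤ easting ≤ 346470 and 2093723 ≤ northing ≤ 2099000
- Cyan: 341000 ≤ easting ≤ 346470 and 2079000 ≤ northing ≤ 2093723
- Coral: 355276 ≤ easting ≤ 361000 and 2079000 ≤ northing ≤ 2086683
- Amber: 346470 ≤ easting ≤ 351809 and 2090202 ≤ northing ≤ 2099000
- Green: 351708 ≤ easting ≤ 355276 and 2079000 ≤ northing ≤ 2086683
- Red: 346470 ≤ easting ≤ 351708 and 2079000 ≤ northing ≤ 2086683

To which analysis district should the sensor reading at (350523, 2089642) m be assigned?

The point has easting = 350523 and northing = 2089642.
Only Violet satisfies 346470 ≤ easting ≤ 351809 and 2086683 ≤ northing ≤ 2090202.

Violet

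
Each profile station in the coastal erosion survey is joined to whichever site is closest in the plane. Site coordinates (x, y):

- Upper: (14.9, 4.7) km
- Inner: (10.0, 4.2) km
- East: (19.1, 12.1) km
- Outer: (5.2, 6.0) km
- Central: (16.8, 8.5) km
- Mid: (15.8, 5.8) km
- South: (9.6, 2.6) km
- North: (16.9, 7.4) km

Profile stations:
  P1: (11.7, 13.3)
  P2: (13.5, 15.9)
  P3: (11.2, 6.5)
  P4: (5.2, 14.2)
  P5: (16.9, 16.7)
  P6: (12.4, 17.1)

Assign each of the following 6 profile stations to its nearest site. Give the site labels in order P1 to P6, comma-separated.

P1 → Central (d²=49.05)
P2 → East (d²=45.80)
P3 → Inner (d²=6.73)
P4 → Outer (d²=67.24)
P5 → East (d²=26.00)
P6 → East (d²=69.89)

Central, East, Inner, Outer, East, East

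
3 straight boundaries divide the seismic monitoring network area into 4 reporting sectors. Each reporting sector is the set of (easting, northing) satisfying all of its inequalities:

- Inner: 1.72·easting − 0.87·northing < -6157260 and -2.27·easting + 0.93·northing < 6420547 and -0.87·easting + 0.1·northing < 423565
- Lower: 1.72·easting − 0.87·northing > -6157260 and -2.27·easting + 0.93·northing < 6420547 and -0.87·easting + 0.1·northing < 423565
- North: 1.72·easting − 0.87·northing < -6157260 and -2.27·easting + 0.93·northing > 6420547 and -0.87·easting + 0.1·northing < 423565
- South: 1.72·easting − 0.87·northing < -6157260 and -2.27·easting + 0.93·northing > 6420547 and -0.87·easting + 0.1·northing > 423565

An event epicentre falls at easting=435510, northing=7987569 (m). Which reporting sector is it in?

North

1.72·435510 − 0.87·7987569 = -6200107.830, which is < -6157260
-2.27·435510 + 0.93·7987569 = 6439831.470, which is > 6420547
-0.87·435510 + 0.1·7987569 = 419863.200, which is < 423565
This sign pattern matches North.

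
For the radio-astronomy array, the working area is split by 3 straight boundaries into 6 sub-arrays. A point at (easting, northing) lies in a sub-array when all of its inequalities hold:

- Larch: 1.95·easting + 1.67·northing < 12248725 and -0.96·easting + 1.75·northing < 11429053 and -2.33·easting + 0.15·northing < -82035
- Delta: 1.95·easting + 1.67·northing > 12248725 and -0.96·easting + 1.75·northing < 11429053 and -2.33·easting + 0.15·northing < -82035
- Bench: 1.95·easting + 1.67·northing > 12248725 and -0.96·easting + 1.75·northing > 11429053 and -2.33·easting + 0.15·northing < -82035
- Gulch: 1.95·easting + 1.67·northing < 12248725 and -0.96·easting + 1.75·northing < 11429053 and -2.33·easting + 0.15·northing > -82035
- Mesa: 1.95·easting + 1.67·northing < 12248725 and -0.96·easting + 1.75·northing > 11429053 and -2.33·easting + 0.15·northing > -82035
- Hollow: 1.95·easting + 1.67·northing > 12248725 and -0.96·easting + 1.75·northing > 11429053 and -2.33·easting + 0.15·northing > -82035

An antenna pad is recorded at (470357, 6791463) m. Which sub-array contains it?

1.95·470357 + 1.67·6791463 = 12258939.360, which is > 12248725
-0.96·470357 + 1.75·6791463 = 11433517.530, which is > 11429053
-2.33·470357 + 0.15·6791463 = -77212.360, which is > -82035
This sign pattern matches Hollow.

Hollow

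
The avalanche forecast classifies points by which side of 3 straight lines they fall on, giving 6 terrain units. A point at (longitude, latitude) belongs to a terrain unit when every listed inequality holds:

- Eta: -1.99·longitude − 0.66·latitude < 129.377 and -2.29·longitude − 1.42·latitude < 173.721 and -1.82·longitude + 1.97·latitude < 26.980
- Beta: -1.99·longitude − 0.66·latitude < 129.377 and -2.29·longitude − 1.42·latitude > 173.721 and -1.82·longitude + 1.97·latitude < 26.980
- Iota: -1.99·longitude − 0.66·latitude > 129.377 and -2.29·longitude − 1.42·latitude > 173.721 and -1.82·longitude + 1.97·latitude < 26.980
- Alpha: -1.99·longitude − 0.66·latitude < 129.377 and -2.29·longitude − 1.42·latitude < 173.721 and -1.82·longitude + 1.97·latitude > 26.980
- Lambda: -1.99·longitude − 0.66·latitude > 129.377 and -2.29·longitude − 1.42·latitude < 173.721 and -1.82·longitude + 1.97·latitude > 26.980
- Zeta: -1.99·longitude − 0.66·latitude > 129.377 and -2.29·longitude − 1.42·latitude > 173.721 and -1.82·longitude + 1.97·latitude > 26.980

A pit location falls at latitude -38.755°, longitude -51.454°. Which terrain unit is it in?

Eta

-1.99·-51.454 − 0.66·-38.755 = 127.972, which is < 129.377
-2.29·-51.454 − 1.42·-38.755 = 172.862, which is < 173.721
-1.82·-51.454 + 1.97·-38.755 = 17.299, which is < 26.980
This sign pattern matches Eta.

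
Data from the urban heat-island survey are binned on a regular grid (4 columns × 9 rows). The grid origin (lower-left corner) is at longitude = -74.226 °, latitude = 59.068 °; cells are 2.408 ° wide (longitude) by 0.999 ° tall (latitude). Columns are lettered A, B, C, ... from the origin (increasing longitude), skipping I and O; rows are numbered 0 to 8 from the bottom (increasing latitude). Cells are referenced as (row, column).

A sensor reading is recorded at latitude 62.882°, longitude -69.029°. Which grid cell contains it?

Column index: ⌊(-69.029 − -74.226) / 2.408⌋ = ⌊2.158⌋ = 2 → column C
Row offset from origin: ⌊(62.882 − 59.068) / 0.999⌋ = ⌊3.818⌋ = 3 → row 3

(3, C)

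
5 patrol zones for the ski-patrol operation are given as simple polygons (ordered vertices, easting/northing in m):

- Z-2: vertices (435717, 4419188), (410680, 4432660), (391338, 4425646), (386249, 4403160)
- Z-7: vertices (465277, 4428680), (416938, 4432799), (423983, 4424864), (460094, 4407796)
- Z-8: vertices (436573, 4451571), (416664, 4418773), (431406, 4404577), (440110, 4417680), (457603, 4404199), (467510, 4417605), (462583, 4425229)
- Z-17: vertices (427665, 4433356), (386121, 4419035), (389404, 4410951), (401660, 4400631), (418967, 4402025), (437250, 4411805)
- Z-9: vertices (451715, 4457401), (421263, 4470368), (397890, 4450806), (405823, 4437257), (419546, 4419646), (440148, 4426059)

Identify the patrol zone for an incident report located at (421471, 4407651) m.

Cast a ray rightward from (421471, 4407651). For each polygon, the edges (by vertex number in listed order) whose endpoints lie on opposite sides of northing = 4407651, where each meets that height, and whether that is right or left of the point:
Z-2: 3–4 at easting≈387265.4 (left), 4–1 at easting≈400109.8 (left) → 0 crossings.
Z-7: no edge straddles that height → 0 crossings.
Z-8: 2–3 at easting≈428213.8 (right), 3–4 at easting≈433448.0 (right), 4–5 at easting≈453123.7 (right), 5–6 at easting≈460154.0 (right) → 4 crossings.
Z-17: 3–4 at easting≈393323.1 (left), 5–6 at easting≈429484.4 (right) → 1 crossing.
Z-9: no edge straddles that height → 0 crossings.
Only Z-17 has an odd count, so the point is inside Z-17.

Z-17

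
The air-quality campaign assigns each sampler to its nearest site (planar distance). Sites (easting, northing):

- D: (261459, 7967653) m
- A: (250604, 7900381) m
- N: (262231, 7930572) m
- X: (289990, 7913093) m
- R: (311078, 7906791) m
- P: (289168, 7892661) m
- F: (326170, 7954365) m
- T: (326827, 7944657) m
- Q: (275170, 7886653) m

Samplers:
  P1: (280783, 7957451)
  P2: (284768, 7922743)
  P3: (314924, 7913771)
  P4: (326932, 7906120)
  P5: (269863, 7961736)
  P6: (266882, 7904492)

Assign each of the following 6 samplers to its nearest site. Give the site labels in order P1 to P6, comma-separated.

D, X, R, R, D, A

P1 → D (d²=477497780.00)
P2 → X (d²=120391784.00)
P3 → R (d²=63512116.00)
P4 → R (d²=251799557.00)
P5 → D (d²=105638105.00)
P6 → A (d²=281873605.00)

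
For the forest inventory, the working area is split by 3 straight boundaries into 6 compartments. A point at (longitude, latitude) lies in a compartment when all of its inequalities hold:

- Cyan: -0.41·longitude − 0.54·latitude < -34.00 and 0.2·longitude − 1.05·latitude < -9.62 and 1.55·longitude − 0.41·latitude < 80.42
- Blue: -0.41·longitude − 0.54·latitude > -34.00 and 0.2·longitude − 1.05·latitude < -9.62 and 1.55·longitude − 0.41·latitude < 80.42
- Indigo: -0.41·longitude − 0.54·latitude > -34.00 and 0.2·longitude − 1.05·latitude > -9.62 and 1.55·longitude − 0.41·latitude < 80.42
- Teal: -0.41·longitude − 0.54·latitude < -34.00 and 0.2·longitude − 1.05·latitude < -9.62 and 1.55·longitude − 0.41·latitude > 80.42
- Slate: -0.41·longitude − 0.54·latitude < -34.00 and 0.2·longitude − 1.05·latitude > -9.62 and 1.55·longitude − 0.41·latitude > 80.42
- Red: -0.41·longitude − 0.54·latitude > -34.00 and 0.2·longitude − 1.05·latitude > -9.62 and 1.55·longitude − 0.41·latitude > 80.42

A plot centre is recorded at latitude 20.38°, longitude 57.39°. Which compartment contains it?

Teal

-0.41·57.39 − 0.54·20.38 = -34.535, which is < -34.00
0.2·57.39 − 1.05·20.38 = -9.921, which is < -9.62
1.55·57.39 − 0.41·20.38 = 80.599, which is > 80.42
This sign pattern matches Teal.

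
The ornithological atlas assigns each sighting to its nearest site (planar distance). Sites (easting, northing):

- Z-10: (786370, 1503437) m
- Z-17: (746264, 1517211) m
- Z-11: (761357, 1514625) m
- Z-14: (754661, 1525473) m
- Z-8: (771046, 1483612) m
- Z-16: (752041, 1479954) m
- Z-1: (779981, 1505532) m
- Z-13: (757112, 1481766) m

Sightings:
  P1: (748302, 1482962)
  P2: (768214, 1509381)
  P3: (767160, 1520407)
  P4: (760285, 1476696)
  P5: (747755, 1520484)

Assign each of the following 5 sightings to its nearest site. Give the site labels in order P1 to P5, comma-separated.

Z-16, Z-11, Z-11, Z-13, Z-17

P1 → Z-16 (d²=23028185.00)
P2 → Z-11 (d²=74517985.00)
P3 → Z-11 (d²=67106333.00)
P4 → Z-13 (d²=35772829.00)
P5 → Z-17 (d²=12935610.00)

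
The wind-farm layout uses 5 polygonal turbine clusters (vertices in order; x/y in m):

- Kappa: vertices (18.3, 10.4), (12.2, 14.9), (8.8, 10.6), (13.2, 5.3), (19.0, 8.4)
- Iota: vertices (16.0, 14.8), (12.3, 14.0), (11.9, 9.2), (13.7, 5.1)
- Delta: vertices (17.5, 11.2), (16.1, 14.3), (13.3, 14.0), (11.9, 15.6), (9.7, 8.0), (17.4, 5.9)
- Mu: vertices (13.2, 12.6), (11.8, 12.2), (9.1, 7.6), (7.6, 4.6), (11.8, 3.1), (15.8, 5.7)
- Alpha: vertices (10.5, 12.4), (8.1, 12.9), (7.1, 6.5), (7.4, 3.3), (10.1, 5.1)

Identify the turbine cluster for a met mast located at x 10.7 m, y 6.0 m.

Cast a ray rightward from (10.7, 6.0). For each polygon, the edges (by vertex number in listed order) whose endpoints lie on opposite sides of y = 6.0, where each meets that height, and whether that is right or left of the point:
Kappa: 3–4 at x≈12.62 (right), 4–5 at x≈14.51 (right) → 2 crossings.
Iota: 3–4 at x≈13.30 (right), 4–1 at x≈13.91 (right) → 2 crossings.
Delta: 5–6 at x≈17.03 (right), 6–1 at x≈17.40 (right) → 2 crossings.
Mu: 3–4 at x≈8.30 (left), 6–1 at x≈15.69 (right) → 1 crossing.
Alpha: 3–4 at x≈7.15 (left), 5–1 at x≈10.15 (left) → 0 crossings.
Only Mu has an odd count, so the point is inside Mu.

Mu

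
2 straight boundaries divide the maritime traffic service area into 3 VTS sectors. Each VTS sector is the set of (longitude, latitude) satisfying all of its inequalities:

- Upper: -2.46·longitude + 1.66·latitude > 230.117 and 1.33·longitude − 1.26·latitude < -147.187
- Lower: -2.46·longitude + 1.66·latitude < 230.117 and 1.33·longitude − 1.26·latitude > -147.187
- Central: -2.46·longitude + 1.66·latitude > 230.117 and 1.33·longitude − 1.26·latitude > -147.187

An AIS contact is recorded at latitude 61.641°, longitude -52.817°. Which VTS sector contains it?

Upper

-2.46·-52.817 + 1.66·61.641 = 232.254, which is > 230.117
1.33·-52.817 − 1.26·61.641 = -147.914, which is < -147.187
This sign pattern matches Upper.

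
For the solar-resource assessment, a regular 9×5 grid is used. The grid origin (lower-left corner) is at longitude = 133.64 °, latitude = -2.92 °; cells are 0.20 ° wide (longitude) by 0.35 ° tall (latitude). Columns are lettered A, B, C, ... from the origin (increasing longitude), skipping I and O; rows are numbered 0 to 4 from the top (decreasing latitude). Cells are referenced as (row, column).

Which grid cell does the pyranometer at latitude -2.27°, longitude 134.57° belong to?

Column index: ⌊(134.57 − 133.64) / 0.20⌋ = ⌊4.650⌋ = 4 → column E
Row offset from origin: ⌊(-2.27 − -2.92) / 0.35⌋ = ⌊1.857⌋ = 1 → row 3 (counted from top)

(3, E)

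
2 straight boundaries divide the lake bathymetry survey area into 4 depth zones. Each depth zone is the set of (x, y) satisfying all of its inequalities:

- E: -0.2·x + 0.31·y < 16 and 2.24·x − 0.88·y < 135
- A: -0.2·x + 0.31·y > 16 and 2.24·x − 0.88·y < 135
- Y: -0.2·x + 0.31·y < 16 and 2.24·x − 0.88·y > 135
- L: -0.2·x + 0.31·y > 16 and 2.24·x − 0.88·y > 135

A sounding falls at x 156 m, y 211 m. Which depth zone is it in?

-0.2·156 + 0.31·211 = 34.210, which is > 16
2.24·156 − 0.88·211 = 163.760, which is > 135
This sign pattern matches L.

L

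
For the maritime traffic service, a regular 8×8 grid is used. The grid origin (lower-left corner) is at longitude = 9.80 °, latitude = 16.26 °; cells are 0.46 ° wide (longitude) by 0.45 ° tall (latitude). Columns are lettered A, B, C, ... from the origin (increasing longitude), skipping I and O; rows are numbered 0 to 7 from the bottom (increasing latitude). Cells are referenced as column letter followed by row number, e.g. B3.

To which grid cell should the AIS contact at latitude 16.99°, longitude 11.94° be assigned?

E1

Column index: ⌊(11.94 − 9.80) / 0.46⌋ = ⌊4.652⌋ = 4 → column E
Row offset from origin: ⌊(16.99 − 16.26) / 0.45⌋ = ⌊1.622⌋ = 1 → row 1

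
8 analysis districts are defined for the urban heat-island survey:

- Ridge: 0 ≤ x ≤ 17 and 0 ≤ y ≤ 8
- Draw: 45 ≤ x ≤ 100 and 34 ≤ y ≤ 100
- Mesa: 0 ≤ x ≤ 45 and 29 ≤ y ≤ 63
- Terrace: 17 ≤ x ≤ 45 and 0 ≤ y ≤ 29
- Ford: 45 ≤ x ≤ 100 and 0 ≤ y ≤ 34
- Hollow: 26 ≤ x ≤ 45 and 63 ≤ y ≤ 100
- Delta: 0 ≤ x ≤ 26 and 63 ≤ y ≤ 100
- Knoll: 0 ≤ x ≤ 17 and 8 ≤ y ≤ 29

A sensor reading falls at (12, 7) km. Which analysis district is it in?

The point has x = 12 and y = 7.
Only Ridge satisfies 0 ≤ x ≤ 17 and 0 ≤ y ≤ 8.

Ridge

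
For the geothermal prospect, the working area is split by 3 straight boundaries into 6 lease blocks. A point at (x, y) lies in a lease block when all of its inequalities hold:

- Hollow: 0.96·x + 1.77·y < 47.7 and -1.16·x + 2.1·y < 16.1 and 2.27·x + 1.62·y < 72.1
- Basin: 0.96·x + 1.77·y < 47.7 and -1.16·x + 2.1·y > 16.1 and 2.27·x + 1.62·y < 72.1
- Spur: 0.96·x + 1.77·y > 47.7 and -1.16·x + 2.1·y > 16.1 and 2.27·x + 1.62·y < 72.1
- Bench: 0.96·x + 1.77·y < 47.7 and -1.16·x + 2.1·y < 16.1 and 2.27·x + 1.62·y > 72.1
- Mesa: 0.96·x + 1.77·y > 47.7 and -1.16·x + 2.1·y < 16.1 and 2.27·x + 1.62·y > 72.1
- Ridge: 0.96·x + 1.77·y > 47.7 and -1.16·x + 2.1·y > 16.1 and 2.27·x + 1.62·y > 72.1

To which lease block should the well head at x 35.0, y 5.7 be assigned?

Bench

0.96·35.0 + 1.77·5.7 = 43.689, which is < 47.7
-1.16·35.0 + 2.1·5.7 = -28.630, which is < 16.1
2.27·35.0 + 1.62·5.7 = 88.684, which is > 72.1
This sign pattern matches Bench.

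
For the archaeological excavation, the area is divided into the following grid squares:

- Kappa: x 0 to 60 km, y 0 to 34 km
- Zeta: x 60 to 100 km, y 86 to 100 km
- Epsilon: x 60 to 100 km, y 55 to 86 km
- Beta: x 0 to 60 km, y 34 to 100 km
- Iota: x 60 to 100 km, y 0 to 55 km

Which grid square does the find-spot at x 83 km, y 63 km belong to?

The point has x = 83 and y = 63.
Only Epsilon satisfies 60 ≤ x ≤ 100 and 55 ≤ y ≤ 86.

Epsilon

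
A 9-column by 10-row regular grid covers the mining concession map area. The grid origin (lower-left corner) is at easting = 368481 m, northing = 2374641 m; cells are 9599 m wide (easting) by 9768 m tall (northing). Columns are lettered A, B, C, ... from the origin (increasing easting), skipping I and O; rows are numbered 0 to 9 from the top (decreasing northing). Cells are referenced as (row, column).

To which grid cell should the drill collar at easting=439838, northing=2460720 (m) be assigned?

(1, H)

Column index: ⌊(439838 − 368481) / 9599⌋ = ⌊7.434⌋ = 7 → column H
Row offset from origin: ⌊(2460720 − 2374641) / 9768⌋ = ⌊8.812⌋ = 8 → row 1 (counted from top)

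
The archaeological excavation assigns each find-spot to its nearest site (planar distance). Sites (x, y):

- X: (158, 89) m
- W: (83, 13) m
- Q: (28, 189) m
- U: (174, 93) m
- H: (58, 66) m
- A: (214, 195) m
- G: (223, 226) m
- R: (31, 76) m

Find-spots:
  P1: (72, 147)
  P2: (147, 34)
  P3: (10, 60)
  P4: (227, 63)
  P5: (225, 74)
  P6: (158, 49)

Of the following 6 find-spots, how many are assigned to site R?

1

P1 → Q
P2 → X
P3 → R
P4 → U
P5 → U
P6 → X
1 of the 6 goes to R.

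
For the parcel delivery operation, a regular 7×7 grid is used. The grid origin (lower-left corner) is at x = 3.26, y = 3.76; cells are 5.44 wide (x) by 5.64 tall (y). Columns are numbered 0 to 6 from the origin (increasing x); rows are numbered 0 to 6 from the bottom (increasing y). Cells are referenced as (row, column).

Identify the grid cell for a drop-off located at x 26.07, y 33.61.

Column index: ⌊(26.07 − 3.26) / 5.44⌋ = ⌊4.193⌋ = 4
Row offset from origin: ⌊(33.61 − 3.76) / 5.64⌋ = ⌊5.293⌋ = 5 → row 5

(5, 4)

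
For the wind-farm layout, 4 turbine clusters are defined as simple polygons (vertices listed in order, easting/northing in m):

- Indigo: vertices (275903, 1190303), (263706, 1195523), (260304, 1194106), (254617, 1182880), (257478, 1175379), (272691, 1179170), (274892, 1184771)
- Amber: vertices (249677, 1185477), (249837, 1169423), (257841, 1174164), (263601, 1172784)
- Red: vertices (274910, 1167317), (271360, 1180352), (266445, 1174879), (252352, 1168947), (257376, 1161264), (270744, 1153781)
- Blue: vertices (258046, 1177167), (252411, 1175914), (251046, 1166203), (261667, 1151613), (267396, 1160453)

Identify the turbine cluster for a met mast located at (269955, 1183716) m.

Indigo

Cast a ray rightward from (269955, 1183716). For each polygon, the edges (by vertex number in listed order) whose endpoints lie on opposite sides of northing = 1183716, where each meets that height, and whether that is right or left of the point:
Indigo: 3–4 at easting≈255040.5 (left), 6–7 at easting≈274477.4 (right) → 1 crossing.
Amber: 1–2 at easting≈249694.6 (left), 4–1 at easting≈251608.8 (left) → 0 crossings.
Red: no edge straddles that height → 0 crossings.
Blue: no edge straddles that height → 0 crossings.
Only Indigo has an odd count, so the point is inside Indigo.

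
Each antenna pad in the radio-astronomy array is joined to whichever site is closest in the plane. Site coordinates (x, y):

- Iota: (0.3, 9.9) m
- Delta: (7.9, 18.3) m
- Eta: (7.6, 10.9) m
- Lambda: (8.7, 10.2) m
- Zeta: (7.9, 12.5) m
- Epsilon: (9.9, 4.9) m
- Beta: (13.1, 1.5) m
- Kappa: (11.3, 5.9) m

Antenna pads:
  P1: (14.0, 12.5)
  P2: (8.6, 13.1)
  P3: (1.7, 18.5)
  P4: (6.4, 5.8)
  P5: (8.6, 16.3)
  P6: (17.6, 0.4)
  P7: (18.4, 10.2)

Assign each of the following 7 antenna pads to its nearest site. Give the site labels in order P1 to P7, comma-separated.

Lambda, Zeta, Delta, Epsilon, Delta, Beta, Kappa

P1 → Lambda (d²=33.38)
P2 → Zeta (d²=0.85)
P3 → Delta (d²=38.48)
P4 → Epsilon (d²=13.06)
P5 → Delta (d²=4.49)
P6 → Beta (d²=21.46)
P7 → Kappa (d²=68.90)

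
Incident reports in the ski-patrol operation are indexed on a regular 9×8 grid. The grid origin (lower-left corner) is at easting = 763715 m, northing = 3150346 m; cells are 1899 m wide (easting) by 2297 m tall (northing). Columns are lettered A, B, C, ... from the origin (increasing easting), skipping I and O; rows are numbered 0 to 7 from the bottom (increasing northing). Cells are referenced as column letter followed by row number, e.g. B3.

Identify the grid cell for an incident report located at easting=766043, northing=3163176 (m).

B5

Column index: ⌊(766043 − 763715) / 1899⌋ = ⌊1.226⌋ = 1 → column B
Row offset from origin: ⌊(3163176 − 3150346) / 2297⌋ = ⌊5.586⌋ = 5 → row 5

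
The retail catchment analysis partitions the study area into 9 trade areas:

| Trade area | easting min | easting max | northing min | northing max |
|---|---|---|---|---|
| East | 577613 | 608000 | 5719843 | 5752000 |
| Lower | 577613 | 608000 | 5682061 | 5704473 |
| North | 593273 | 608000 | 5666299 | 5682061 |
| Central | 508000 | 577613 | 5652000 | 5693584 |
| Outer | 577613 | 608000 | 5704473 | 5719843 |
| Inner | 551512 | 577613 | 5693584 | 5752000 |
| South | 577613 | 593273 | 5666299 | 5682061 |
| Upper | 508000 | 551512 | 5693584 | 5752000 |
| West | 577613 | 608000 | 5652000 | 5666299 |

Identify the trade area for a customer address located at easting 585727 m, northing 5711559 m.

The point has easting = 585727 and northing = 5711559.
Only Outer satisfies 577613 ≤ easting ≤ 608000 and 5704473 ≤ northing ≤ 5719843.

Outer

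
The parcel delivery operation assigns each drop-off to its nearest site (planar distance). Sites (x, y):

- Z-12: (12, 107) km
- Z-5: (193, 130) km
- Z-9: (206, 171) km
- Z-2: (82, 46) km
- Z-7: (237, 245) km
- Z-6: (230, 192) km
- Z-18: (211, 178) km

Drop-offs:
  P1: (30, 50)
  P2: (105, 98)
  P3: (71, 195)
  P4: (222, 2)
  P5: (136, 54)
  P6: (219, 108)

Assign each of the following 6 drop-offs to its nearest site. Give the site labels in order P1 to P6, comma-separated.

Z-2, Z-2, Z-12, Z-5, Z-2, Z-5

P1 → Z-2 (d²=2720.00)
P2 → Z-2 (d²=3233.00)
P3 → Z-12 (d²=11225.00)
P4 → Z-5 (d²=17225.00)
P5 → Z-2 (d²=2980.00)
P6 → Z-5 (d²=1160.00)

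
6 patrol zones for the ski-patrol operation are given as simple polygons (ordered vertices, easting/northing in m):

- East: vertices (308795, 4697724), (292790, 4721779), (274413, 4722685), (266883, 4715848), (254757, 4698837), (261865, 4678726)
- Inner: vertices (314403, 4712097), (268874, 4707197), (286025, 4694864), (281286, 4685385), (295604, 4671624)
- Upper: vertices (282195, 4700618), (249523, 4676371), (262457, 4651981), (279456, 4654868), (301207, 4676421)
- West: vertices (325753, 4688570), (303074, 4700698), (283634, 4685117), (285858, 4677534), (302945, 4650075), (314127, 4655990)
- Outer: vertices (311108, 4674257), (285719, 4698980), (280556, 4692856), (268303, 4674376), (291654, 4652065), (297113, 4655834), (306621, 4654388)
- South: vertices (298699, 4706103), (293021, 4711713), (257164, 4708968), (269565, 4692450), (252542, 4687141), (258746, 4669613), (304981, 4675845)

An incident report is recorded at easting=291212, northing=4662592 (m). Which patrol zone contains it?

Outer

Cast a ray rightward from (291212, 4662592). For each polygon, the edges (by vertex number in listed order) whose endpoints lie on opposite sides of northing = 4662592, where each meets that height, and whether that is right or left of the point:
East: no edge straddles that height → 0 crossings.
Inner: no edge straddles that height → 0 crossings.
Upper: 2–3 at easting≈256830.0 (left), 4–5 at easting≈287251.0 (left) → 0 crossings.
West: 4–5 at easting≈295156.0 (right), 6–1 at easting≈316482.9 (right) → 2 crossings.
Outer: 4–5 at easting≈280636.3 (left), 7–1 at easting≈308473.7 (right) → 1 crossing.
South: no edge straddles that height → 0 crossings.
Only Outer has an odd count, so the point is inside Outer.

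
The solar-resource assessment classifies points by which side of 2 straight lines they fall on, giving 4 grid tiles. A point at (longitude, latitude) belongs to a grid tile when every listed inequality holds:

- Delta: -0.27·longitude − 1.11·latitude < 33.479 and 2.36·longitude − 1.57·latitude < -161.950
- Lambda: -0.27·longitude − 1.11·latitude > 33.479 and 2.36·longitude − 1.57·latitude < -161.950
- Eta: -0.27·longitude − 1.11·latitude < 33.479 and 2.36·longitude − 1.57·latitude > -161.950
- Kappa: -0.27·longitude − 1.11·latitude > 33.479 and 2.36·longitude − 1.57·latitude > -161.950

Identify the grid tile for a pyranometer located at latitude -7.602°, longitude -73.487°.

-0.27·-73.487 − 1.11·-7.602 = 28.280, which is < 33.479
2.36·-73.487 − 1.57·-7.602 = -161.494, which is > -161.950
This sign pattern matches Eta.

Eta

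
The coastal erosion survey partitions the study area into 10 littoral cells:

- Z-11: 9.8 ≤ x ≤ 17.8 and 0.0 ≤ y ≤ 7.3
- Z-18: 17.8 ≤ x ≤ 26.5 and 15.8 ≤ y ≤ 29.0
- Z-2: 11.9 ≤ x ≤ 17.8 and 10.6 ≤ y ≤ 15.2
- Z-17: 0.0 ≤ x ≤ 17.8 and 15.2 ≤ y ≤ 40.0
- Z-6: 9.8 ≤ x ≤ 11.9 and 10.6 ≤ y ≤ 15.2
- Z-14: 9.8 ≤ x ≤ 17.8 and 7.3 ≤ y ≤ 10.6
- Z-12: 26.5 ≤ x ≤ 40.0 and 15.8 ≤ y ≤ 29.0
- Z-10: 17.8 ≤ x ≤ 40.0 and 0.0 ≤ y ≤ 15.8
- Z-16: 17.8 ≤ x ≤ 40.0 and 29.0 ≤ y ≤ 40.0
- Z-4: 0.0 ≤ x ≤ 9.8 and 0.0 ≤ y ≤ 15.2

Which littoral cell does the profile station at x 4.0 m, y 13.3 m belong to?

The point has x = 4.0 and y = 13.3.
Only Z-4 satisfies 0.0 ≤ x ≤ 9.8 and 0.0 ≤ y ≤ 15.2.

Z-4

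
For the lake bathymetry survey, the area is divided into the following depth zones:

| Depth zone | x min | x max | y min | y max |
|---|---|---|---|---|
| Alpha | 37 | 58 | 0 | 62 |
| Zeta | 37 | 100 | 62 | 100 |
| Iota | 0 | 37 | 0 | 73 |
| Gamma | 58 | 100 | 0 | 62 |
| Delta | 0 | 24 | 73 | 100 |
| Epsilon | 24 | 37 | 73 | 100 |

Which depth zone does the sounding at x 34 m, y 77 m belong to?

The point has x = 34 and y = 77.
Only Epsilon satisfies 24 ≤ x ≤ 37 and 73 ≤ y ≤ 100.

Epsilon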